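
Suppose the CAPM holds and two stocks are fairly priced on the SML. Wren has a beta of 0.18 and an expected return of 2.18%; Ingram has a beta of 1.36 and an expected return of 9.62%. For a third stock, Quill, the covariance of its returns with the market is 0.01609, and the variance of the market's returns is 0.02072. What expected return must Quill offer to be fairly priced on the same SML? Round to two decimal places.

MRP = (9.62% − 2.18%) / (1.36 − 0.18) = 6.3051%
R_f = 2.18% − 0.18 × 6.3051% = 1.0451%
β_Quill = Cov / Var(R_m) = 0.01609 / 0.02072 = 0.7765
E(R_Quill) = R_f + β × MRP = 1.0451% + 0.7765 × 6.3051% = 5.94%

5.94%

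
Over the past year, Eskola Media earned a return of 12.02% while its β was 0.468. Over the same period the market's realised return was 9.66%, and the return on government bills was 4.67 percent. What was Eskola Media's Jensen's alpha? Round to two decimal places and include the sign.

+5.01%

Market excess return = 9.66% − 4.67% = 4.99%
CAPM benchmark = R_f + β(R_m − R_f) = 4.67% + 0.468 × 4.99% = 7.00532%
α = actual − benchmark = 12.02% − 7.00532% = +5.01%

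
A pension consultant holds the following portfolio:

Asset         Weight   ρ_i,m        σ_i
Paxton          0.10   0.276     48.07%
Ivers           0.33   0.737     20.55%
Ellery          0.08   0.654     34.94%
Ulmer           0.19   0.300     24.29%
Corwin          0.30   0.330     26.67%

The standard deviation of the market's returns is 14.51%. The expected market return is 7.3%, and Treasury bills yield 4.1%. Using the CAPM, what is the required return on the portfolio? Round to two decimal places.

β_Paxton = 0.276 × 48.07% / 14.51% = 0.9144
β_Ivers = 0.737 × 20.55% / 14.51% = 1.0438
β_Ellery = 0.654 × 34.94% / 14.51% = 1.5748
β_Ulmer = 0.300 × 24.29% / 14.51% = 0.5022
β_Corwin = 0.330 × 26.67% / 14.51% = 0.6066
β_P = Σ w_i β_i = 0.10×0.9144 + 0.33×1.0438 + 0.08×1.5748 + 0.19×0.5022 + 0.30×0.6066 = 0.8393
MRP = 7.3% − 4.1% = 3.20%
E(R_P) = R_f + β_P × MRP = 4.1% + 0.8393 × 3.2% = 6.79%

6.79%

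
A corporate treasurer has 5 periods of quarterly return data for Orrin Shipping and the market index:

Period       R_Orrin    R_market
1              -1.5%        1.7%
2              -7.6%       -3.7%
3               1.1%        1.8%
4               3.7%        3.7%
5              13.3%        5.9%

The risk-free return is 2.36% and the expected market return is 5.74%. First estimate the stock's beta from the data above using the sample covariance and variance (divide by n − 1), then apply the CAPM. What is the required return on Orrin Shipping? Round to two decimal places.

Mean R_i = (-1.5 − 7.6 + 1.1 + 3.7 + 13.3) / 5 = 1.8000%
Mean R_m = (1.7 − 3.7 + 1.8 + 3.7 + 5.9) / 5 = 1.8800%
Σ(R_i − R̄_i)(R_m − R̄_m) = 102.7900  ⇒  Cov = 102.7900 / 4 = 25.6975
Σ(R_m − R̄_m)² = 50.6480  ⇒  Var(R_m) = 50.6480 / 4 = 12.6620
β = Cov / Var(R_m) = 25.6975 / 12.6620 = 2.0295
MRP = 5.74% − 2.36% = 3.38%
E(R) = R_f + β × MRP = 2.36% + 2.0295 × 3.38% = 9.22%

9.22%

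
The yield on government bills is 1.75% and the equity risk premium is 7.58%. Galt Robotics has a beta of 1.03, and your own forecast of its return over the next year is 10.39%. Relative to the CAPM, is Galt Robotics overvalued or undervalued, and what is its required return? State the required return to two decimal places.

Required return = R_f + β·MRP = 1.75% + 1.03 × 7.58% = 9.56%
Forecast 10.39% > required 9.56% → the stock plots above the SML → undervalued.

Undervalued; required return 9.56%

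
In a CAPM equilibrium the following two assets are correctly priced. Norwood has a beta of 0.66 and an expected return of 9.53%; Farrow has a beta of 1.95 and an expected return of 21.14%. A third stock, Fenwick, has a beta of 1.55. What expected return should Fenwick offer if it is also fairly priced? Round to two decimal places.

MRP (SML slope) = (21.14% − 9.53%) / (1.95 − 0.66) = 11.61% / 1.29 = 9.0000%
R_f (intercept) = 9.53% − 0.66 × 9.0000% = 3.5900%
E(R_Fenwick) = R_f + β × MRP = 3.5900% + 1.55 × 9.0000% = 17.54%

17.54%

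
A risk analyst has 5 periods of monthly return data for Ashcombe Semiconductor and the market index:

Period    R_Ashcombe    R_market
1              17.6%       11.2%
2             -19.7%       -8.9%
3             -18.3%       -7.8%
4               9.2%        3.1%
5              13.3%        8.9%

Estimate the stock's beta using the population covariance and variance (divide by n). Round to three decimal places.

Mean R_i = (17.6 − 19.7 − 18.3 + 9.2 + 13.3) / 5 = 0.4200%
Mean R_m = (11.2 − 8.9 − 7.8 + 3.1 + 8.9) / 5 = 1.3000%
Σ(R_i − R̄_i)(R_m − R̄_m) = 659.3500  ⇒  Cov = 659.3500 / 5 = 131.8700
Σ(R_m − R̄_m)² = 345.8600  ⇒  Var(R_m) = 345.8600 / 5 = 69.1720
β = Cov / Var(R_m) = 131.8700 / 69.1720 = 1.9064

1.906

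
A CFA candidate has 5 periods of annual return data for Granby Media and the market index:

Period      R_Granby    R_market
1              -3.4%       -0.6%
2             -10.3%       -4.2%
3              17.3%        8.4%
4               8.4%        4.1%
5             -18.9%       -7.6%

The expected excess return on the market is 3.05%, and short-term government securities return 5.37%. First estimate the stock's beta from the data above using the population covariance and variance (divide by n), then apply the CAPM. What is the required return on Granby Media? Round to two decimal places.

Mean R_i = (-3.4 − 10.3 + 17.3 + 8.4 − 18.9) / 5 = -1.3800%
Mean R_m = (-0.6 − 4.2 + 8.4 + 4.1 − 7.6) / 5 = 0.0200%
Σ(R_i − R̄_i)(R_m − R̄_m) = 368.8380  ⇒  Cov = 368.8380 / 5 = 73.7676
Σ(R_m − R̄_m)² = 163.1280  ⇒  Var(R_m) = 163.1280 / 5 = 32.6256
β = Cov / Var(R_m) = 73.7676 / 32.6256 = 2.2610
E(R) = R_f + β × MRP = 5.37% + 2.2610 × 3.05% = 12.27%

12.27%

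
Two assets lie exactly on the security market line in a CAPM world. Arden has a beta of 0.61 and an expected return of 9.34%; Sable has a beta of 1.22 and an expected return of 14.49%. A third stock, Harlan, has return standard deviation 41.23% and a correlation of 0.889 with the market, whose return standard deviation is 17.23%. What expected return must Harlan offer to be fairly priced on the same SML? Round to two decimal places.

MRP = (14.49% − 9.34%) / (1.22 − 0.61) = 8.4426%
R_f = 9.34% − 0.61 × 8.4426% = 4.1900%
β_Harlan = ρ·σ_i/σ_m = 0.889 × 41.23 / 17.23 = 2.1273
E(R_Harlan) = R_f + β × MRP = 4.1900% + 2.1273 × 8.4426% = 22.15%

22.15%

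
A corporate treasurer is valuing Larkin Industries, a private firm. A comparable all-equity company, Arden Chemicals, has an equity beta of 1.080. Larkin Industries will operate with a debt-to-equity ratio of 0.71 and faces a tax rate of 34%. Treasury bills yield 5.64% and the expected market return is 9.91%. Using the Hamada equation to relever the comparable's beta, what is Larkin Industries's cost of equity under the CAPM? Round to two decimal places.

β_L = β_U × [1 + (1 − t)(D/E)] = 1.080 × [1 + (1 − 0.34) × 0.71]
    = 1.080 × [1 + 0.66 × 0.71] = 1.080 × 1.4686 = 1.5861
MRP = 9.91% − 5.64% = 4.27%
E(R) = R_f + β_L × MRP = 5.64% + 1.5861 × 4.27% = 12.41%

12.41%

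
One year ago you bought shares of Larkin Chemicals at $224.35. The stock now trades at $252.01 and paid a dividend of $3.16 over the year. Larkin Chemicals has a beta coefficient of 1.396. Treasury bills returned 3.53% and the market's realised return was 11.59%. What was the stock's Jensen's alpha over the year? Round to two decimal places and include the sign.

-1.04%

Realised HPR = (P1 + D1 − P0) / P0 = (252.01 + 3.16 − 224.35) / 224.35 = 30.82 / 224.35 = 13.7375%
MRP = 11.59% − 3.53% = 8.06%
CAPM required = R_f + β·MRP = 3.53% + 1.396 × 8.06% = 14.78176%
α = realised − required = 13.7375% − 14.78176% = -1.04%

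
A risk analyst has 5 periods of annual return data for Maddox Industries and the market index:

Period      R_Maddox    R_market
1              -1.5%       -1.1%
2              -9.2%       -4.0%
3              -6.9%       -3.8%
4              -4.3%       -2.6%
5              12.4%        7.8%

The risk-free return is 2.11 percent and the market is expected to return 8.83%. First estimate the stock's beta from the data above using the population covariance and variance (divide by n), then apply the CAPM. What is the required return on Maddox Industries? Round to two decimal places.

Mean R_i = (-1.5 − 9.2 − 6.9 − 4.3 + 12.4) / 5 = -1.9000%
Mean R_m = (-1.1 − 4.0 − 3.8 − 2.6 + 7.8) / 5 = -0.7400%
Σ(R_i − R̄_i)(R_m − R̄_m) = 165.5400  ⇒  Cov = 165.5400 / 5 = 33.1080
Σ(R_m − R̄_m)² = 96.5120  ⇒  Var(R_m) = 96.5120 / 5 = 19.3024
β = Cov / Var(R_m) = 33.1080 / 19.3024 = 1.7152
MRP = 8.83% − 2.11% = 6.72%
E(R) = R_f + β × MRP = 2.11% + 1.7152 × 6.72% = 13.64%

13.64%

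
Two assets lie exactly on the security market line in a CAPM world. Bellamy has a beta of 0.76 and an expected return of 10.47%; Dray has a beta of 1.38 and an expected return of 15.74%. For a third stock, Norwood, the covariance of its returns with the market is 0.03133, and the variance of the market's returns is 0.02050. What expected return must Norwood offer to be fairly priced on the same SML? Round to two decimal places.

MRP = (15.74% − 10.47%) / (1.38 − 0.76) = 8.5000%
R_f = 10.47% − 0.76 × 8.5000% = 4.0100%
β_Norwood = Cov / Var(R_m) = 0.03133 / 0.02050 = 1.5283
E(R_Norwood) = R_f + β × MRP = 4.0100% + 1.5283 × 8.5000% = 17.00%

17.00%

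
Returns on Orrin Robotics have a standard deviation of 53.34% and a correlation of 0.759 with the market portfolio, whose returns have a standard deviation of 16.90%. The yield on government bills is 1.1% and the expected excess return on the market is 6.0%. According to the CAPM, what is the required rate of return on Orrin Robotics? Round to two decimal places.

15.47%

β = ρ × σ_i / σ_m = 0.759 × 53.34% / 16.90% = 2.3956
E(R) = 1.1% + 2.3956 × 6.0% = 15.47%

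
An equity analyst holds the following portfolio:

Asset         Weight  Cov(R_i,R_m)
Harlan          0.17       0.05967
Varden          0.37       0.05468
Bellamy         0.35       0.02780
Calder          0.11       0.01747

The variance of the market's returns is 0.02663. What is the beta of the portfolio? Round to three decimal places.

β_Harlan = 0.05967 / 0.02663 = 2.2407
β_Varden = 0.05468 / 0.02663 = 2.0533
β_Bellamy = 0.02780 / 0.02663 = 1.0439
β_Calder = 0.01747 / 0.02663 = 0.6560
β_P = Σ w_i β_i = 0.17×2.2407 + 0.37×2.0533 + 0.35×1.0439 + 0.11×0.6560 = 1.5782

1.578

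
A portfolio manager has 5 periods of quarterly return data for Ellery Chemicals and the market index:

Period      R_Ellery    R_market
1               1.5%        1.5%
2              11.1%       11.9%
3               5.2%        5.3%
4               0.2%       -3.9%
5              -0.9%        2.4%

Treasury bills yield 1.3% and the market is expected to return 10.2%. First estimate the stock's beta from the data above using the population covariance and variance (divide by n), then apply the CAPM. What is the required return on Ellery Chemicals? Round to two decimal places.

Mean R_i = (1.5 + 11.1 + 5.2 + 0.2 − 0.9) / 5 = 3.4200%
Mean R_m = (1.5 + 11.9 + 5.3 − 3.9 + 2.4) / 5 = 3.4400%
Σ(R_i − R̄_i)(R_m − R̄_m) = 100.1360  ⇒  Cov = 100.1360 / 5 = 20.0272
Σ(R_m − R̄_m)² = 133.7520  ⇒  Var(R_m) = 133.7520 / 5 = 26.7504
β = Cov / Var(R_m) = 20.0272 / 26.7504 = 0.7487
MRP = 10.2% − 1.3% = 8.90%
E(R) = R_f + β × MRP = 1.3% + 0.7487 × 8.9% = 7.96%

7.96%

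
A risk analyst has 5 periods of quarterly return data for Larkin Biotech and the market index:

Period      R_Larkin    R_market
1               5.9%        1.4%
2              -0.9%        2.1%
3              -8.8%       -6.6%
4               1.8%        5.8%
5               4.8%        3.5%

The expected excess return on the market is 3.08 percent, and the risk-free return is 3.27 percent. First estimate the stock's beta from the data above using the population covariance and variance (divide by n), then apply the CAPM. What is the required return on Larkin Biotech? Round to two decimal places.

6.35%

Mean R_i = (5.9 − 0.9 − 8.8 + 1.8 + 4.8) / 5 = 0.5600%
Mean R_m = (1.4 + 2.1 − 6.6 + 5.8 + 3.5) / 5 = 1.2400%
Σ(R_i − R̄_i)(R_m − R̄_m) = 88.2180  ⇒  Cov = 88.2180 / 5 = 17.6436
Σ(R_m − R̄_m)² = 88.1320  ⇒  Var(R_m) = 88.1320 / 5 = 17.6264
β = Cov / Var(R_m) = 17.6436 / 17.6264 = 1.0010
E(R) = R_f + β × MRP = 3.27% + 1.0010 × 3.08% = 6.35%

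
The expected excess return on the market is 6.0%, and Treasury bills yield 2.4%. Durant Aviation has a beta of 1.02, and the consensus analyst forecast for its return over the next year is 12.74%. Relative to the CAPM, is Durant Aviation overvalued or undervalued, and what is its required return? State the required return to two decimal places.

Required return = R_f + β·MRP = 2.4% + 1.02 × 6.0% = 8.52%
Forecast 12.74% > required 8.52% → the stock plots above the SML → undervalued.

Undervalued; required return 8.52%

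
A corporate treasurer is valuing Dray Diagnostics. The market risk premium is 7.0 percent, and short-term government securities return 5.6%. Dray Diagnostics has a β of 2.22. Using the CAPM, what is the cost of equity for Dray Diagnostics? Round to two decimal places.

E(R) = R_f + β × MRP = 5.6% + 2.22 × 7.0% = 21.14%

21.14%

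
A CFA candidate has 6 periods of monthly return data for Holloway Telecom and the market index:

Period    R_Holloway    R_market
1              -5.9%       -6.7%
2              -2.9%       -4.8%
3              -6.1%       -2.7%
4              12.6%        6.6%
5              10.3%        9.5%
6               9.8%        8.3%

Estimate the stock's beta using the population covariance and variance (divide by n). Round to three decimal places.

1.159

Mean R_i = (-5.9 − 2.9 − 6.1 + 12.6 + 10.3 + 9.8) / 6 = 2.9667%
Mean R_m = (-6.7 − 4.8 − 2.7 + 6.6 + 9.5 + 8.3) / 6 = 1.7000%
Σ(R_i − R̄_i)(R_m − R̄_m) = 302.0100  ⇒  Cov = 302.0100 / 6 = 50.3350
Σ(R_m − R̄_m)² = 260.5800  ⇒  Var(R_m) = 260.5800 / 6 = 43.4300
β = Cov / Var(R_m) = 50.3350 / 43.4300 = 1.1590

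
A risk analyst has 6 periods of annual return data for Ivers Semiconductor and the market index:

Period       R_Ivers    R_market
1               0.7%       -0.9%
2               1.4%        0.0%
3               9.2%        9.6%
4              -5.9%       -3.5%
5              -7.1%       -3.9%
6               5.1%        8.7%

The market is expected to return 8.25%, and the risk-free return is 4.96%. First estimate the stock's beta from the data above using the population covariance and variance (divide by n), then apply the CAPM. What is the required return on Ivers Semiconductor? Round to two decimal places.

Mean R_i = (0.7 + 1.4 + 9.2 − 5.9 − 7.1 + 5.1) / 6 = 0.5667%
Mean R_m = (-0.9 + 0.0 + 9.6 − 3.5 − 3.9 + 8.7) / 6 = 1.6667%
Σ(R_i − R̄_i)(R_m − R̄_m) = 174.7333  ⇒  Cov = 174.7333 / 6 = 29.1222
Σ(R_m − R̄_m)² = 179.4533  ⇒  Var(R_m) = 179.4533 / 6 = 29.9089
β = Cov / Var(R_m) = 29.1222 / 29.9089 = 0.9737
MRP = 8.25% − 4.96% = 3.29%
E(R) = R_f + β × MRP = 4.96% + 0.9737 × 3.29% = 8.16%

8.16%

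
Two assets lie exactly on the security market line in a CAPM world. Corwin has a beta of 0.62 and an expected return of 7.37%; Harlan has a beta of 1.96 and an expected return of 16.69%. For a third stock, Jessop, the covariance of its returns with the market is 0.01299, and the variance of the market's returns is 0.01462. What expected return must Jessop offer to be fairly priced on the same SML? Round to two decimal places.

9.24%

MRP = (16.69% − 7.37%) / (1.96 − 0.62) = 6.9552%
R_f = 7.37% − 0.62 × 6.9552% = 3.0578%
β_Jessop = Cov / Var(R_m) = 0.01299 / 0.01462 = 0.8885
E(R_Jessop) = R_f + β × MRP = 3.0578% + 0.8885 × 6.9552% = 9.24%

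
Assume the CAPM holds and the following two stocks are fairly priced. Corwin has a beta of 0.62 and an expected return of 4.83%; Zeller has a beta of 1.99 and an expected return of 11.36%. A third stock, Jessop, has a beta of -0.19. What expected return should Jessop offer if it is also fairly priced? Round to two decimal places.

MRP (SML slope) = (11.36% − 4.83%) / (1.99 − 0.62) = 6.53% / 1.37 = 4.7664%
R_f (intercept) = 4.83% − 0.62 × 4.7664% = 1.8748%
E(R_Jessop) = R_f + β × MRP = 1.8748% + -0.19 × 4.7664% = 0.97%

0.97%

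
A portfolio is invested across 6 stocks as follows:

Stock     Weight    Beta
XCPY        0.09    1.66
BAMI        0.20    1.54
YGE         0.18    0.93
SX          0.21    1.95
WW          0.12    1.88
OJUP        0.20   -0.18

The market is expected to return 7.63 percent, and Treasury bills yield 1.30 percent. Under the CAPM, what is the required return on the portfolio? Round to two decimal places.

9.05%

β_P = Σ w_i β_i = 0.09×1.66 + 0.20×1.54 + 0.18×0.93 + 0.21×1.95 + 0.12×1.88 + 0.20×-0.18 = 1.2239
MRP = 7.63% − 1.30% = 6.33%
E(R_P) = R_f + β_P × MRP = 1.30% + 1.2239 × 6.33% = 9.05%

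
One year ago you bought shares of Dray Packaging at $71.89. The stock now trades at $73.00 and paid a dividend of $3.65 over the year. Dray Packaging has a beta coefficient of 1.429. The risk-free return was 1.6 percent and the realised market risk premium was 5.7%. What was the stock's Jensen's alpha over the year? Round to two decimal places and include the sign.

Realised HPR = (P1 + D1 − P0) / P0 = (73.00 + 3.65 − 71.89) / 71.89 = 4.76 / 71.89 = 6.6212%
CAPM required = R_f + β·MRP = 1.6% + 1.429 × 5.7% = 9.7453%
α = realised − required = 6.6212% − 9.7453% = -3.12%

-3.12%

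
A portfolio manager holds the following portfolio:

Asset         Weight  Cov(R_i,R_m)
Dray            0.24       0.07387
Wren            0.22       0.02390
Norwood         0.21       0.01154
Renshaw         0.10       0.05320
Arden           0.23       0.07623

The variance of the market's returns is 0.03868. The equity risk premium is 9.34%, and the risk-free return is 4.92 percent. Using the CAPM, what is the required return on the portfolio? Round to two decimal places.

β_Dray = 0.07387 / 0.03868 = 1.9098
β_Wren = 0.02390 / 0.03868 = 0.6179
β_Norwood = 0.01154 / 0.03868 = 0.2983
β_Renshaw = 0.05320 / 0.03868 = 1.3754
β_Arden = 0.07623 / 0.03868 = 1.9708
β_P = Σ w_i β_i = 0.24×1.9098 + 0.22×0.6179 + 0.21×0.2983 + 0.10×1.3754 + 0.23×1.9708 = 1.2478
E(R_P) = R_f + β_P × MRP = 4.92% + 1.2478 × 9.34% = 16.57%

16.57%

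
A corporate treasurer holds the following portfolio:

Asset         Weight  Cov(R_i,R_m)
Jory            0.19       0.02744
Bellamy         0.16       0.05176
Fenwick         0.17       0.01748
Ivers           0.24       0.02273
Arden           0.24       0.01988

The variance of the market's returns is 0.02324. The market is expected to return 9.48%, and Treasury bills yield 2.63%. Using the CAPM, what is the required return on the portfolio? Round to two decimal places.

β_Jory = 0.02744 / 0.02324 = 1.1807
β_Bellamy = 0.05176 / 0.02324 = 2.2272
β_Fenwick = 0.01748 / 0.02324 = 0.7522
β_Ivers = 0.02273 / 0.02324 = 0.9781
β_Arden = 0.01988 / 0.02324 = 0.8554
β_P = Σ w_i β_i = 0.19×1.1807 + 0.16×2.2272 + 0.17×0.7522 + 0.24×0.9781 + 0.24×0.8554 = 1.1486
MRP = 9.48% − 2.63% = 6.85%
E(R_P) = R_f + β_P × MRP = 2.63% + 1.1486 × 6.85% = 10.50%

10.50%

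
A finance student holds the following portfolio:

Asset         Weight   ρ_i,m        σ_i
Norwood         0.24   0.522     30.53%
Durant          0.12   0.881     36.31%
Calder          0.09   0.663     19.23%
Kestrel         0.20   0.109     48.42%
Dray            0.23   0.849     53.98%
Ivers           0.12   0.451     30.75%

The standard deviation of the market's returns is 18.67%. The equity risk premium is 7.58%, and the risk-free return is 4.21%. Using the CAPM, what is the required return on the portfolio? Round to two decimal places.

β_Norwood = 0.522 × 30.53% / 18.67% = 0.8536
β_Durant = 0.881 × 36.31% / 18.67% = 1.7134
β_Calder = 0.663 × 19.23% / 18.67% = 0.6829
β_Kestrel = 0.109 × 48.42% / 18.67% = 0.2827
β_Dray = 0.849 × 53.98% / 18.67% = 2.4547
β_Ivers = 0.451 × 30.75% / 18.67% = 0.7428
β_P = Σ w_i β_i = 0.24×0.8536 + 0.12×1.7134 + 0.09×0.6829 + 0.20×0.2827 + 0.23×2.4547 + 0.12×0.7428 = 1.1822
E(R_P) = R_f + β_P × MRP = 4.21% + 1.1822 × 7.58% = 13.17%

13.17%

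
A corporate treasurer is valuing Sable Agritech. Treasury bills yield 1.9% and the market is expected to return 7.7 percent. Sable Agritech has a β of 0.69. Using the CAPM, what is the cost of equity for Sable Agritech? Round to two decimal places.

5.90%

Market risk premium = E(R_m) − R_f = 7.7% − 1.9% = 5.80%
E(R) = R_f + β × MRP = 1.9% + 0.69 × 5.8% = 5.90%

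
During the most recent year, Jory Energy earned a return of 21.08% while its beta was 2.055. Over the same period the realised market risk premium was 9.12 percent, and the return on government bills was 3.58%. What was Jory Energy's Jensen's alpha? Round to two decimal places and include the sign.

-1.24%

CAPM benchmark = R_f + β(R_m − R_f) = 3.58% + 2.055 × 9.12% = 22.32160%
α = actual − benchmark = 21.08% − 22.32160% = -1.24%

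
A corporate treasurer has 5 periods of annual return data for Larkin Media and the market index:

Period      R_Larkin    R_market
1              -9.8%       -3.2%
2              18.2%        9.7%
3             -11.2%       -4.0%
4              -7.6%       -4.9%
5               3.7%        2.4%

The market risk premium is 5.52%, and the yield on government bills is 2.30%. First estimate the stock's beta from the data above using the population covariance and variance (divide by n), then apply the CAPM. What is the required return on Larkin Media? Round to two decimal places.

13.29%

Mean R_i = (-9.8 + 18.2 − 11.2 − 7.6 + 3.7) / 5 = -1.3400%
Mean R_m = (-3.2 + 9.7 − 4.0 − 4.9 + 2.4) / 5 = 0.0000%
Σ(R_i − R̄_i)(R_m − R̄_m) = 298.8200  ⇒  Cov = 298.8200 / 5 = 59.7640
Σ(R_m − R̄_m)² = 150.1000  ⇒  Var(R_m) = 150.1000 / 5 = 30.0200
β = Cov / Var(R_m) = 59.7640 / 30.0200 = 1.9908
E(R) = R_f + β × MRP = 2.30% + 1.9908 × 5.52% = 13.29%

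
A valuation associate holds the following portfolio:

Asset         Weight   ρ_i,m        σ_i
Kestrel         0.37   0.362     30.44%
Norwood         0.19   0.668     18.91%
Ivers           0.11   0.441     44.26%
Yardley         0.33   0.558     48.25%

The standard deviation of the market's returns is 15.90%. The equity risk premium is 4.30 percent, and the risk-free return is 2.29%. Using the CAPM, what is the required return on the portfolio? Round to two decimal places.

β_Kestrel = 0.362 × 30.44% / 15.90% = 0.6930
β_Norwood = 0.668 × 18.91% / 15.90% = 0.7945
β_Ivers = 0.441 × 44.26% / 15.90% = 1.2276
β_Yardley = 0.558 × 48.25% / 15.90% = 1.6933
β_P = Σ w_i β_i = 0.37×0.6930 + 0.19×0.7945 + 0.11×1.2276 + 0.33×1.6933 = 1.1012
E(R_P) = R_f + β_P × MRP = 2.29% + 1.1012 × 4.30% = 7.03%

7.03%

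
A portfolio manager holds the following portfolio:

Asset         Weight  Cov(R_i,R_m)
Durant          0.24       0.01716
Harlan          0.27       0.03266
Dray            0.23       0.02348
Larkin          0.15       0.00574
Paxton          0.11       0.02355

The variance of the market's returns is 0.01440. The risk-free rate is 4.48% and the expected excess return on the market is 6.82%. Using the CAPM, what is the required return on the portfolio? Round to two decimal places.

14.80%

β_Durant = 0.01716 / 0.01440 = 1.1917
β_Harlan = 0.03266 / 0.01440 = 2.2681
β_Dray = 0.02348 / 0.01440 = 1.6306
β_Larkin = 0.00574 / 0.01440 = 0.3986
β_Paxton = 0.02355 / 0.01440 = 1.6354
β_P = Σ w_i β_i = 0.24×1.1917 + 0.27×2.2681 + 0.23×1.6306 + 0.15×0.3986 + 0.11×1.6354 = 1.5131
E(R_P) = R_f + β_P × MRP = 4.48% + 1.5131 × 6.82% = 14.80%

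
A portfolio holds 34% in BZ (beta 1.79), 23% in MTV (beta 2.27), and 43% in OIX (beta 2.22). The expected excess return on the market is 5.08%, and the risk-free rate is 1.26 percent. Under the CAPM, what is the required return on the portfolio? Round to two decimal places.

β_P = Σ w_i β_i = 0.34×1.79 + 0.23×2.27 + 0.43×2.22 = 2.0853
E(R_P) = R_f + β_P × MRP = 1.26% + 2.0853 × 5.08% = 11.85%

11.85%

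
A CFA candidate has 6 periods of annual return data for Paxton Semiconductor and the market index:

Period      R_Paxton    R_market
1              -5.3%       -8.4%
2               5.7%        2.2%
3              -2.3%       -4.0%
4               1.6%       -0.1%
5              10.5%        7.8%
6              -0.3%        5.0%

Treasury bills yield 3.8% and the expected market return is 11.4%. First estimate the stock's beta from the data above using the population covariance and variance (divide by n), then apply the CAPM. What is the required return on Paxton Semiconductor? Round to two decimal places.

9.94%

Mean R_i = (-5.3 + 5.7 − 2.3 + 1.6 + 10.5 − 0.3) / 6 = 1.6500%
Mean R_m = (-8.4 + 2.2 − 4.0 − 0.1 + 7.8 + 5.0) / 6 = 0.4167%
Σ(R_i − R̄_i)(R_m − R̄_m) = 142.3750  ⇒  Cov = 142.3750 / 6 = 23.7292
Σ(R_m − R̄_m)² = 176.2083  ⇒  Var(R_m) = 176.2083 / 6 = 29.3681
β = Cov / Var(R_m) = 23.7292 / 29.3681 = 0.8080
MRP = 11.4% − 3.8% = 7.60%
E(R) = R_f + β × MRP = 3.8% + 0.8080 × 7.6% = 9.94%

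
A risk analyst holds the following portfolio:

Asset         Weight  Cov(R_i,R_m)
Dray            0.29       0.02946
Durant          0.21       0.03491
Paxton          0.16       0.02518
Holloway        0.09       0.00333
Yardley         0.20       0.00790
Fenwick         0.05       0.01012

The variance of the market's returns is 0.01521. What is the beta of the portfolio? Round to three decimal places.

β_Dray = 0.02946 / 0.01521 = 1.9369
β_Durant = 0.03491 / 0.01521 = 2.2952
β_Paxton = 0.02518 / 0.01521 = 1.6555
β_Holloway = 0.00333 / 0.01521 = 0.2189
β_Yardley = 0.00790 / 0.01521 = 0.5194
β_Fenwick = 0.01012 / 0.01521 = 0.6654
β_P = Σ w_i β_i = 0.29×1.9369 + 0.21×2.2952 + 0.16×1.6555 + 0.09×0.2189 + 0.20×0.5194 + 0.05×0.6654 = 1.4654

1.465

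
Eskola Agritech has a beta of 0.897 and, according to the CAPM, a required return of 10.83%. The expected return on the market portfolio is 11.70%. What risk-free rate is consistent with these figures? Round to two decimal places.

3.25%

E(R) = R_f + β(E(R_m) − R_f) = R_f(1 − β) + β·E(R_m)
10.83% = R_f × (1 − 0.897) + 0.897 × 11.70%
10.83% = R_f × 0.103 + 10.49490%
R_f = (10.83% − 10.49490%) / 0.103 = 3.25%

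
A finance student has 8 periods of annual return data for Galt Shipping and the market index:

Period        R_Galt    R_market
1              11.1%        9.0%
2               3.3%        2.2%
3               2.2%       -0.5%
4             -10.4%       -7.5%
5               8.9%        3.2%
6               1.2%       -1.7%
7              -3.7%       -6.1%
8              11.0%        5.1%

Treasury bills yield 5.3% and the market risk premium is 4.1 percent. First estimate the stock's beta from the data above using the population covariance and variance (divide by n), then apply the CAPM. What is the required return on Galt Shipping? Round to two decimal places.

Mean R_i = (11.1 + 3.3 + 2.2 − 10.4 + 8.9 + 1.2 − 3.7 + 11.0) / 8 = 2.9500%
Mean R_m = (9.0 + 2.2 − 0.5 − 7.5 + 3.2 − 1.7 − 6.1 + 5.1) / 8 = 0.4625%
Σ(R_i − R̄_i)(R_m − R̄_m) = 278.2550  ⇒  Cov = 278.2550 / 8 = 34.7819
Σ(R_m − R̄_m)² = 216.9788  ⇒  Var(R_m) = 216.9788 / 8 = 27.1224
β = Cov / Var(R_m) = 34.7819 / 27.1224 = 1.2824
E(R) = R_f + β × MRP = 5.3% + 1.2824 × 4.1% = 10.56%

10.56%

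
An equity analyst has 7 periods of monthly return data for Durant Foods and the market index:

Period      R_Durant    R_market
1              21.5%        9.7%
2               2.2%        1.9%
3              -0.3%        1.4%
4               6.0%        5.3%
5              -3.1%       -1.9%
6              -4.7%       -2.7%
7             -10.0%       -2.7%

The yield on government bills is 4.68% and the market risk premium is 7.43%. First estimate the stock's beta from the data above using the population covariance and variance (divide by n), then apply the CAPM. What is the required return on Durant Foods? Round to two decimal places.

20.36%

Mean R_i = (21.5 + 2.2 − 0.3 + 6.0 − 3.1 − 4.7 − 10.0) / 7 = 1.6571%
Mean R_m = (9.7 + 1.9 + 1.4 + 5.3 − 1.9 − 2.7 − 2.7) / 7 = 1.5714%
Σ(R_i − R̄_i)(R_m − R̄_m) = 271.4614  ⇒  Cov = 271.4614 / 7 = 38.7802
Σ(R_m − R̄_m)² = 128.6543  ⇒  Var(R_m) = 128.6543 / 7 = 18.3792
β = Cov / Var(R_m) = 38.7802 / 18.3792 = 2.1100
E(R) = R_f + β × MRP = 4.68% + 2.1100 × 7.43% = 20.36%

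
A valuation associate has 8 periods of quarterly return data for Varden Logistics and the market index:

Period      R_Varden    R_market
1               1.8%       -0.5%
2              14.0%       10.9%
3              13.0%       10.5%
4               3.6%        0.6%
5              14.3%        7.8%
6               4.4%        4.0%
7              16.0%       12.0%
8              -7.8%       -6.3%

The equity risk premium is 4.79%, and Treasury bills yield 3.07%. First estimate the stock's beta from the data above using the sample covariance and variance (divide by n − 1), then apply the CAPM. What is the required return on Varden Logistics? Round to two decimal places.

Mean R_i = (1.8 + 14.0 + 13.0 + 3.6 + 14.3 + 4.4 + 16.0 − 7.8) / 8 = 7.4125%
Mean R_m = (-0.5 + 10.9 + 10.5 + 0.6 + 7.8 + 4.0 + 12.0 − 6.3) / 8 = 4.8750%
Σ(R_i − R̄_i)(R_m − R̄_m) = 371.5525  ⇒  Cov = 371.5525 / 7 = 53.0789
Σ(R_m − R̄_m)² = 300.0750  ⇒  Var(R_m) = 300.0750 / 7 = 42.8679
β = Cov / Var(R_m) = 53.0789 / 42.8679 = 1.2382
E(R) = R_f + β × MRP = 3.07% + 1.2382 × 4.79% = 9.00%

9.00%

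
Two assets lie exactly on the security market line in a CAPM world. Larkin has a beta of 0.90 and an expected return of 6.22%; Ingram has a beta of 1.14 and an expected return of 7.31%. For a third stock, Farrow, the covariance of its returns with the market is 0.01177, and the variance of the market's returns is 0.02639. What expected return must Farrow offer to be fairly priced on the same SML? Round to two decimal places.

4.16%

MRP = (7.31% − 6.22%) / (1.14 − 0.90) = 4.5417%
R_f = 6.22% − 0.90 × 4.5417% = 2.1325%
β_Farrow = Cov / Var(R_m) = 0.01177 / 0.02639 = 0.4460
E(R_Farrow) = R_f + β × MRP = 2.1325% + 0.4460 × 4.5417% = 4.16%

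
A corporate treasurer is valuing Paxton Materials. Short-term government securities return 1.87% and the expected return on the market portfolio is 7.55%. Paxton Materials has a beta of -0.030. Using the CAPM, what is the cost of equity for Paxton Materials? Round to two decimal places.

Market risk premium = E(R_m) − R_f = 7.55% − 1.87% = 5.68%
E(R) = R_f + β × MRP = 1.87% + -0.030 × 5.68% = 1.70%

1.70%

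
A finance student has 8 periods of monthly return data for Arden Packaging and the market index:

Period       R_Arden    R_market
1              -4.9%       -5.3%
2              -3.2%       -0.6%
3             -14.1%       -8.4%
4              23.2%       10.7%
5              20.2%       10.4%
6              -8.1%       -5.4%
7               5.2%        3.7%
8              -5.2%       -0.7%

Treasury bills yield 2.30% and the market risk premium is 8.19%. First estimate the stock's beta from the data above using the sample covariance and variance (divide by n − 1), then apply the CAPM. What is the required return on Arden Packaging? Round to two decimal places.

Mean R_i = (-4.9 − 3.2 − 14.1 + 23.2 + 20.2 − 8.1 + 5.2 − 5.2) / 8 = 1.6375%
Mean R_m = (-5.3 − 0.6 − 8.4 + 10.7 + 10.4 − 5.4 + 3.7 − 0.7) / 8 = 0.5500%
Σ(R_i − R̄_i)(R_m − R̄_m) = 664.0650  ⇒  Cov = 664.0650 / 7 = 94.8664
Σ(R_m − R̄_m)² = 362.5800  ⇒  Var(R_m) = 362.5800 / 7 = 51.7971
β = Cov / Var(R_m) = 94.8664 / 51.7971 = 1.8315
E(R) = R_f + β × MRP = 2.30% + 1.8315 × 8.19% = 17.30%

17.30%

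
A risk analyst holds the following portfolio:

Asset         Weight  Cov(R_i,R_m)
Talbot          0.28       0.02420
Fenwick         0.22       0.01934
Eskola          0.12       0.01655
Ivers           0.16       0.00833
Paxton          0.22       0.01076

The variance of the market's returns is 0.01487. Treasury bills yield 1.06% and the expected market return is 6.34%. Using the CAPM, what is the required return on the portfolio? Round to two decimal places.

β_Talbot = 0.02420 / 0.01487 = 1.6274
β_Fenwick = 0.01934 / 0.01487 = 1.3006
β_Eskola = 0.01655 / 0.01487 = 1.1130
β_Ivers = 0.00833 / 0.01487 = 0.5602
β_Paxton = 0.01076 / 0.01487 = 0.7236
β_P = Σ w_i β_i = 0.28×1.6274 + 0.22×1.3006 + 0.12×1.1130 + 0.16×0.5602 + 0.22×0.7236 = 1.1242
MRP = 6.34% − 1.06% = 5.28%
E(R_P) = R_f + β_P × MRP = 1.06% + 1.1242 × 5.28% = 7.00%

7.00%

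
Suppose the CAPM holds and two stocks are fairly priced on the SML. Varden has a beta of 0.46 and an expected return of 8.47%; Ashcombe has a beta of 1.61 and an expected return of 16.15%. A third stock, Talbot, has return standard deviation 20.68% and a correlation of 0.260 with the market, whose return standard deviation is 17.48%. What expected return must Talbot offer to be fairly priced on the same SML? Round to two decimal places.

7.45%

MRP = (16.15% − 8.47%) / (1.61 − 0.46) = 6.6783%
R_f = 8.47% − 0.46 × 6.6783% = 5.3980%
β_Talbot = ρ·σ_i/σ_m = 0.260 × 20.68 / 17.48 = 0.3076
E(R_Talbot) = R_f + β × MRP = 5.3980% + 0.3076 × 6.6783% = 7.45%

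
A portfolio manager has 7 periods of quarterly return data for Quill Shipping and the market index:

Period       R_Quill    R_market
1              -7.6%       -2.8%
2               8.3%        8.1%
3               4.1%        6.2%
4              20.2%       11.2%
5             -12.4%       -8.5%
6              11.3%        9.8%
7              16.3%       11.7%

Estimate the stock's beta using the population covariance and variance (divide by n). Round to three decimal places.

1.504

Mean R_i = (-7.6 + 8.3 + 4.1 + 20.2 − 12.4 + 11.3 + 16.3) / 7 = 5.7429%
Mean R_m = (-2.8 + 8.1 + 6.2 + 11.2 − 8.5 + 9.8 + 11.7) / 7 = 5.1000%
Σ(R_i − R̄_i)(R_m − R̄_m) = 542.0000  ⇒  Cov = 542.0000 / 7 = 77.4286
Σ(R_m − R̄_m)² = 360.4400  ⇒  Var(R_m) = 360.4400 / 7 = 51.4914
β = Cov / Var(R_m) = 77.4286 / 51.4914 = 1.5037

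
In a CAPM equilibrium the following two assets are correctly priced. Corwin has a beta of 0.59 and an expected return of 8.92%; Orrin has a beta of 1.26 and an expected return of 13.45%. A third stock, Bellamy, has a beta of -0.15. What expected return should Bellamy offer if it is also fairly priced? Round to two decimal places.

3.92%

MRP (SML slope) = (13.45% − 8.92%) / (1.26 − 0.59) = 4.53% / 0.67 = 6.7612%
R_f (intercept) = 8.92% − 0.59 × 6.7612% = 4.9309%
E(R_Bellamy) = R_f + β × MRP = 4.9309% + -0.15 × 6.7612% = 3.92%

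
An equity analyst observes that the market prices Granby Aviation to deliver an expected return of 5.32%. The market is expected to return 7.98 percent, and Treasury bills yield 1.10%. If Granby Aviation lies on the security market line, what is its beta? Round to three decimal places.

MRP = 7.98% − 1.10% = 6.88%
β = (E(R) − R_f) / MRP = (5.32% − 1.10%) / 6.88% = 4.22% / 6.88% = 0.613

0.613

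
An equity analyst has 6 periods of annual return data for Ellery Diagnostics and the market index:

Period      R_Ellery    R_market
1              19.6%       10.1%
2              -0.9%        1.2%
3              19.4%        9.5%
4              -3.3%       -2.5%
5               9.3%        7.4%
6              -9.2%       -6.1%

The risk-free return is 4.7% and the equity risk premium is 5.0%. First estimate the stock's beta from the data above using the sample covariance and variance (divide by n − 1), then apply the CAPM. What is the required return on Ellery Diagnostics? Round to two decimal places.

Mean R_i = (19.6 − 0.9 + 19.4 − 3.3 + 9.3 − 9.2) / 6 = 5.8167%
Mean R_m = (10.1 + 1.2 + 9.5 − 2.5 + 7.4 − 6.1) / 6 = 3.2667%
Σ(R_i − R̄_i)(R_m − R̄_m) = 400.3633  ⇒  Cov = 400.3633 / 5 = 80.0727
Σ(R_m − R̄_m)² = 227.8933  ⇒  Var(R_m) = 227.8933 / 5 = 45.5787
β = Cov / Var(R_m) = 80.0727 / 45.5787 = 1.7568
E(R) = R_f + β × MRP = 4.7% + 1.7568 × 5.0% = 13.48%

13.48%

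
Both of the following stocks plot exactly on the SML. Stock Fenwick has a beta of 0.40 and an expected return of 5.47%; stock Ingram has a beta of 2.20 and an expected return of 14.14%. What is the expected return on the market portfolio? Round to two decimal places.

8.36%

Both satisfy E(R) = R_f + β·MRP, so the slope of the SML is
MRP = (14.14% − 5.47%) / (2.20 − 0.40) = 8.67% / 1.80 = 4.8167%
R_f = E(R_Fenwick) − β_Fenwick·MRP = 5.47% − 0.40 × 4.8167% = 3.5433%
E(R_m) = R_f + MRP = 3.5433% + 4.8167% = 8.36%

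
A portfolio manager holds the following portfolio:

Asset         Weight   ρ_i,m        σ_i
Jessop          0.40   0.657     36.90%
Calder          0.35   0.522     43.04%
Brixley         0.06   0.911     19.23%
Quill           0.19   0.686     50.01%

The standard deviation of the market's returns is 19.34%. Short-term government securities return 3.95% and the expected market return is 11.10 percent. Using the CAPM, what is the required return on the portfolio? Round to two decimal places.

13.24%

β_Jessop = 0.657 × 36.90% / 19.34% = 1.2535
β_Calder = 0.522 × 43.04% / 19.34% = 1.1617
β_Brixley = 0.911 × 19.23% / 19.34% = 0.9058
β_Quill = 0.686 × 50.01% / 19.34% = 1.7739
β_P = Σ w_i β_i = 0.40×1.2535 + 0.35×1.1617 + 0.06×0.9058 + 0.19×1.7739 = 1.2994
MRP = 11.10% − 3.95% = 7.15%
E(R_P) = R_f + β_P × MRP = 3.95% + 1.2994 × 7.15% = 13.24%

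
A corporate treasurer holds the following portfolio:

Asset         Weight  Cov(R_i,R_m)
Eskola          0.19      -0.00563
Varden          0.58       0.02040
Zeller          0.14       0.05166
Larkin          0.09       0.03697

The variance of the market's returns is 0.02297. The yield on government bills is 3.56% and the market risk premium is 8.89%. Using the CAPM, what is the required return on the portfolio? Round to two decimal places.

11.81%

β_Eskola = -0.00563 / 0.02297 = -0.2451
β_Varden = 0.02040 / 0.02297 = 0.8881
β_Zeller = 0.05166 / 0.02297 = 2.2490
β_Larkin = 0.03697 / 0.02297 = 1.6095
β_P = Σ w_i β_i = 0.19×-0.2451 + 0.58×0.8881 + 0.14×2.2490 + 0.09×1.6095 = 0.9282
E(R_P) = R_f + β_P × MRP = 3.56% + 0.9282 × 8.89% = 11.81%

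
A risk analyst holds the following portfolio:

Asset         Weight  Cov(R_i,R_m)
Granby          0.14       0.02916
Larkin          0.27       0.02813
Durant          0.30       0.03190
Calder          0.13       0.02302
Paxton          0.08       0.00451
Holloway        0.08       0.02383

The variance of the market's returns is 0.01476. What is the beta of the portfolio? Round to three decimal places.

1.796

β_Granby = 0.02916 / 0.01476 = 1.9756
β_Larkin = 0.02813 / 0.01476 = 1.9058
β_Durant = 0.03190 / 0.01476 = 2.1612
β_Calder = 0.02302 / 0.01476 = 1.5596
β_Paxton = 0.00451 / 0.01476 = 0.3056
β_Holloway = 0.02383 / 0.01476 = 1.6145
β_P = Σ w_i β_i = 0.14×1.9756 + 0.27×1.9058 + 0.30×2.1612 + 0.13×1.5596 + 0.08×0.3056 + 0.08×1.6145 = 1.7959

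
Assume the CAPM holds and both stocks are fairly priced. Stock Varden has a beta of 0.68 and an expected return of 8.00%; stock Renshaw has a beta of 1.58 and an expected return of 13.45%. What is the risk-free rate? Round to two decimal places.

3.88%

Both satisfy E(R) = R_f + β·MRP, so the slope of the SML is
MRP = (13.45% − 8.00%) / (1.58 − 0.68) = 5.45% / 0.90 = 6.0556%
R_f = E(R_Varden) − β_Varden·MRP = 8.00% − 0.68 × 6.0556% = 3.8822%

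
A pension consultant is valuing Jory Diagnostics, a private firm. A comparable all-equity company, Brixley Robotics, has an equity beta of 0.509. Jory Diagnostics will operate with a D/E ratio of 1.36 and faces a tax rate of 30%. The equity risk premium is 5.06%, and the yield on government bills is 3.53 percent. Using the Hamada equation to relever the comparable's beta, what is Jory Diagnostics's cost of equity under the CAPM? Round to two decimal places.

β_L = β_U × [1 + (1 − t)(D/E)] = 0.509 × [1 + (1 − 0.30) × 1.36]
    = 0.509 × [1 + 0.70 × 1.36] = 0.509 × 1.9520 = 0.9936
E(R) = R_f + β_L × MRP = 3.53% + 0.9936 × 5.06% = 8.56%

8.56%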